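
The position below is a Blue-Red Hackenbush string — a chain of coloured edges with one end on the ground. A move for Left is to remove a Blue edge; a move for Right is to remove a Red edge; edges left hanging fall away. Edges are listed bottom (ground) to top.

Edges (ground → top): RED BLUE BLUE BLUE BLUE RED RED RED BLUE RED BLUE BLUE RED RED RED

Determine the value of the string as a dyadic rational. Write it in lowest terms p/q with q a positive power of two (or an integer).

-1871/16384

edge 1 of 15 (RED): { ∅ | 0 } → -1
edge 2 of 15 (BLUE): { -1 | 0 } → -1/2
edge 3 of 15 (BLUE): { -1,-1/2 | 0 } → -1/4
edge 4 of 15 (BLUE): { -1,-1/2,-1/4 | 0 } → -1/8
edge 5 of 15 (BLUE): { -1,-1/2,-1/4,-1/8 | 0 } → -1/16
edge 6 of 15 (RED): { -1,-1/2,-1/4,-1/8 | -1/16,0 } → -3/32
edge 7 of 15 (RED): { -1,-1/2,-1/4,-1/8 | -3/32,-1/16,0 } → -7/64
edge 8 of 15 (RED): { -1,-1/2,-1/4,-1/8 | -7/64,-3/32,-1/16,0 } → -15/128
edge 9 of 15 (BLUE): { -1,-1/2,-1/4,-1/8,-15/128 | -7/64,-3/32,-1/16,0 } → -29/256
edge 10 of 15 (RED): { -1,-1/2,-1/4,-1/8,-15/128 | -29/256,-7/64,-3/32,-1/16,0 } → -59/512
edge 11 of 15 (BLUE): { -1,-1/2,-1/4,-1/8,-15/128,-59/512 | -29/256,-7/64,-3/32,-1/16,0 } → -117/1024
edge 12 of 15 (BLUE): { -1,-1/2,-1/4,-1/8,-15/128,-59/512,-117/1024 | -29/256,-7/64,-3/32,-1/16,0 } → -233/2048
edge 13 of 15 (RED): { -1,-1/2,-1/4,-1/8,-15/128,-59/512,-117/1024 | -233/2048,-29/256,-7/64,-3/32,-1/16,0 } → -467/4096
edge 14 of 15 (RED): { -1,-1/2,-1/4,-1/8,-15/128,-59/512,-117/1024 | -467/4096,-233/2048,-29/256,-7/64,-3/32,-1/16,0 } → -935/8192
edge 15 of 15 (RED): { -1,-1/2,-1/4,-1/8,-15/128,-59/512,-117/1024 | -935/8192,-467/4096,-233/2048,-29/256,-7/64,-3/32,-1/16,0 } → -1871/16384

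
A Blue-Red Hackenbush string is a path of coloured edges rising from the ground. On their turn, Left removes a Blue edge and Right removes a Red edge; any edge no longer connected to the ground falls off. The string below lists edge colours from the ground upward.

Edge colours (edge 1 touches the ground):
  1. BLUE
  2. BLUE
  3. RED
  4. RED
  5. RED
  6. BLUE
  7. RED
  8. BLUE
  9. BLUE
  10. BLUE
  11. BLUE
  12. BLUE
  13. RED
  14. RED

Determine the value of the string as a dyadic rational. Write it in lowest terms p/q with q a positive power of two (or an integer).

B: Left { 0 }, Right { none } = simplest 1
BB: Left { 0; 1 }, Right { none } = simplest 2
BBR: Left { 0; 1 }, Right { 2 } = simplest 3/2
BBRR: Left { 0; 1 }, Right { 3/2; 2 } = simplest 5/4
BBRRR: Left { 0; 1 }, Right { 5/4; 3/2; 2 } = simplest 9/8
BBRRRB: Left { 0; 1; 9/8 }, Right { 5/4; 3/2; 2 } = simplest 19/16
BBRRRBR: Left { 0; 1; 9/8 }, Right { 19/16; 5/4; 3/2; 2 } = simplest 37/32
BBRRRBRB: Left { 0; 1; 9/8; 37/32 }, Right { 19/16; 5/4; 3/2; 2 } = simplest 75/64
BBRRRBRBB: Left { 0; 1; 9/8; 37/32; 75/64 }, Right { 19/16; 5/4; 3/2; 2 } = simplest 151/128
BBRRRBRBBB: Left { 0; 1; 9/8; 37/32; 75/64; 151/128 }, Right { 19/16; 5/4; 3/2; 2 } = simplest 303/256
BBRRRBRBBBB: Left { 0; 1; 9/8; 37/32; 75/64; 151/128; 303/256 }, Right { 19/16; 5/4; 3/2; 2 } = simplest 607/512
BBRRRBRBBBBB: Left { 0; 1; 9/8; 37/32; 75/64; 151/128; 303/256; 607/512 }, Right { 19/16; 5/4; 3/2; 2 } = simplest 1215/1024
BBRRRBRBBBBBR: Left { 0; 1; 9/8; 37/32; 75/64; 151/128; 303/256; 607/512 }, Right { 1215/1024; 19/16; 5/4; 3/2; 2 } = simplest 2429/2048
BBRRRBRBBBBBRR: Left { 0; 1; 9/8; 37/32; 75/64; 151/128; 303/256; 607/512 }, Right { 2429/2048; 1215/1024; 19/16; 5/4; 3/2; 2 } = simplest 4857/4096

4857/4096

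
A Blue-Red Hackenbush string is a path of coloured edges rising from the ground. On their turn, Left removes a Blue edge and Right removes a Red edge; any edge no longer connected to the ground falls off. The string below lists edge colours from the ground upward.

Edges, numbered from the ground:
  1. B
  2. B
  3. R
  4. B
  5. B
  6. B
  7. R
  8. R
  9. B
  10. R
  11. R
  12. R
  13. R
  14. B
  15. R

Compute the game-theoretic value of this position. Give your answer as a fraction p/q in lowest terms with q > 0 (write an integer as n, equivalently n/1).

15493/8192

Prefix values for B B R B B B R R B R R R R B R via {L|R} + simplicity:
B: Left { 0 }, Right { · } ⇒ simplest 1
BB: Left { 0, 1 }, Right { · } ⇒ simplest 2
BBR: Left { 0, 1 }, Right { 2 } ⇒ simplest 3/2
BBRB: Left { 0, 1, 3/2 }, Right { 2 } ⇒ simplest 7/4
BBRBB: Left { 0, 1, 3/2, 7/4 }, Right { 2 } ⇒ simplest 15/8
BBRBBB: Left { 0, 1, 3/2, 7/4, 15/8 }, Right { 2 } ⇒ simplest 31/16
BBRBBBR: Left { 0, 1, 3/2, 7/4, 15/8 }, Right { 31/16, 2 } ⇒ simplest 61/32
BBRBBBRR: Left { 0, 1, 3/2, 7/4, 15/8 }, Right { 61/32, 31/16, 2 } ⇒ simplest 121/64
BBRBBBRRB: Left { 0, 1, 3/2, 7/4, 15/8, 121/64 }, Right { 61/32, 31/16, 2 } ⇒ simplest 243/128
BBRBBBRRBR: Left { 0, 1, 3/2, 7/4, 15/8, 121/64 }, Right { 243/128, 61/32, 31/16, 2 } ⇒ simplest 485/256
BBRBBBRRBRR: Left { 0, 1, 3/2, 7/4, 15/8, 121/64 }, Right { 485/256, 243/128, 61/32, 31/16, 2 } ⇒ simplest 969/512
BBRBBBRRBRRR: Left { 0, 1, 3/2, 7/4, 15/8, 121/64 }, Right { 969/512, 485/256, 243/128, 61/32, 31/16, 2 } ⇒ simplest 1937/1024
BBRBBBRRBRRRR: Left { 0, 1, 3/2, 7/4, 15/8, 121/64 }, Right { 1937/1024, 969/512, 485/256, 243/128, 61/32, 31/16, 2 } ⇒ simplest 3873/2048
BBRBBBRRBRRRRB: Left { 0, 1, 3/2, 7/4, 15/8, 121/64, 3873/2048 }, Right { 1937/1024, 969/512, 485/256, 243/128, 61/32, 31/16, 2 } ⇒ simplest 7747/4096
BBRBBBRRBRRRRBR: Left { 0, 1, 3/2, 7/4, 15/8, 121/64, 3873/2048 }, Right { 7747/4096, 1937/1024, 969/512, 485/256, 243/128, 61/32, 31/16, 2 } ⇒ simplest 15493/8192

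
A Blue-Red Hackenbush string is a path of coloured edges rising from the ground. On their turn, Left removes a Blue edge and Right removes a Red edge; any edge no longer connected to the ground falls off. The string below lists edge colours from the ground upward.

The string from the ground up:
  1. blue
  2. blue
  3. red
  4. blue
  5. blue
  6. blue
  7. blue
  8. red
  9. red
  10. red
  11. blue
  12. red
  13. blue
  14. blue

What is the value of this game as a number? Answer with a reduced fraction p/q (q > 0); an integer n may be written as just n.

edge 1 of 14 (blue): { 0 | (no moves) } => 1
edge 2 of 14 (blue): { 0; 1 | (no moves) } => 2
edge 3 of 14 (red): { 0; 1 | 2 } => 3/2
edge 4 of 14 (blue): { 0; 1; 3/2 | 2 } => 7/4
edge 5 of 14 (blue): { 0; 1; 3/2; 7/4 | 2 } => 15/8
edge 6 of 14 (blue): { 0; 1; 3/2; 7/4; 15/8 | 2 } => 31/16
edge 7 of 14 (blue): { 0; 1; 3/2; 7/4; 15/8; 31/16 | 2 } => 63/32
edge 8 of 14 (red): { 0; 1; 3/2; 7/4; 15/8; 31/16 | 63/32; 2 } => 125/64
edge 9 of 14 (red): { 0; 1; 3/2; 7/4; 15/8; 31/16 | 125/64; 63/32; 2 } => 249/128
edge 10 of 14 (red): { 0; 1; 3/2; 7/4; 15/8; 31/16 | 249/128; 125/64; 63/32; 2 } => 497/256
edge 11 of 14 (blue): { 0; 1; 3/2; 7/4; 15/8; 31/16; 497/256 | 249/128; 125/64; 63/32; 2 } => 995/512
edge 12 of 14 (red): { 0; 1; 3/2; 7/4; 15/8; 31/16; 497/256 | 995/512; 249/128; 125/64; 63/32; 2 } => 1989/1024
edge 13 of 14 (blue): { 0; 1; 3/2; 7/4; 15/8; 31/16; 497/256; 1989/1024 | 995/512; 249/128; 125/64; 63/32; 2 } => 3979/2048
edge 14 of 14 (blue): { 0; 1; 3/2; 7/4; 15/8; 31/16; 497/256; 1989/1024; 3979/2048 | 995/512; 249/128; 125/64; 63/32; 2 } => 7959/4096

7959/4096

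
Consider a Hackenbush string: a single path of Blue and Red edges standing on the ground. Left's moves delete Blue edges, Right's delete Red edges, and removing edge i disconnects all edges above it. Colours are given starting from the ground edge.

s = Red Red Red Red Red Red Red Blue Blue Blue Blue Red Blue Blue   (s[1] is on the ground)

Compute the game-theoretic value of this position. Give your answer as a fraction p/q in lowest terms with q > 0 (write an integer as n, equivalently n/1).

-777/128

1 of 14 · R · max L −∞ · min R 0 => -1
2 of 14 · RR · max L −∞ · min R -1 => -2
3 of 14 · RRR · max L −∞ · min R -2 => -3
4 of 14 · RRRR · max L −∞ · min R -3 => -4
5 of 14 · RRRRR · max L −∞ · min R -4 => -5
6 of 14 · RRRRRR · max L −∞ · min R -5 => -6
7 of 14 · RRRRRRR · max L −∞ · min R -6 => -7
8 of 14 · RRRRRRRB · max L -7 · min R -6 => -13/2
9 of 14 · RRRRRRRBB · max L -13/2 · min R -6 => -25/4
10 of 14 · RRRRRRRBBB · max L -25/4 · min R -6 => -49/8
11 of 14 · RRRRRRRBBBB · max L -49/8 · min R -6 => -97/16
12 of 14 · RRRRRRRBBBBR · max L -49/8 · min R -97/16 => -195/32
13 of 14 · RRRRRRRBBBBRB · max L -195/32 · min R -97/16 => -389/64
14 of 14 · RRRRRRRBBBBRBB · max L -389/64 · min R -97/16 => -777/128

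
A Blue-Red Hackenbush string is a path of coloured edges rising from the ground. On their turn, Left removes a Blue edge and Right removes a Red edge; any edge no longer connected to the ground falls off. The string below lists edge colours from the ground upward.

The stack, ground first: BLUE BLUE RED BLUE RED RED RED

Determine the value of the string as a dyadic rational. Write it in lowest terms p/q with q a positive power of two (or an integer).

49/32

1 of 7 · B · max L 0 · min R +∞ -> 1
2 of 7 · BB · max L 1 · min R +∞ -> 2
3 of 7 · BBR · max L 1 · min R 2 -> 3/2
4 of 7 · BBRB · max L 3/2 · min R 2 -> 7/4
5 of 7 · BBRBR · max L 3/2 · min R 7/4 -> 13/8
6 of 7 · BBRBRR · max L 3/2 · min R 13/8 -> 25/16
7 of 7 · BBRBRRR · max L 3/2 · min R 25/16 -> 49/32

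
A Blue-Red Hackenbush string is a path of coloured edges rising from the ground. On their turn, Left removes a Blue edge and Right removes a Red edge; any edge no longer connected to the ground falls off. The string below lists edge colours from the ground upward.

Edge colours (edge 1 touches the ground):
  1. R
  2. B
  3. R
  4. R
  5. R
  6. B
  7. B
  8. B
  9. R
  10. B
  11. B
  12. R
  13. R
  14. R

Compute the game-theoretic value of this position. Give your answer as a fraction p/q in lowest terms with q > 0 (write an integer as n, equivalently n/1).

step 1: add R to get R; options L={ (no moves) } R={ 0 } — -1
step 2: add B to get RB; options L={ -1 } R={ 0 } — -1/2
step 3: add R to get RBR; options L={ -1 } R={ -1/2 0 } — -3/4
step 4: add R to get RBRR; options L={ -1 } R={ -3/4 -1/2 0 } — -7/8
step 5: add R to get RBRRR; options L={ -1 } R={ -7/8 -3/4 -1/2 0 } — -15/16
step 6: add B to get RBRRRB; options L={ -1 -15/16 } R={ -7/8 -3/4 -1/2 0 } — -29/32
step 7: add B to get RBRRRBB; options L={ -1 -15/16 -29/32 } R={ -7/8 -3/4 -1/2 0 } — -57/64
step 8: add B to get RBRRRBBB; options L={ -1 -15/16 -29/32 -57/64 } R={ -7/8 -3/4 -1/2 0 } — -113/128
step 9: add R to get RBRRRBBBR; options L={ -1 -15/16 -29/32 -57/64 } R={ -113/128 -7/8 -3/4 -1/2 0 } — -227/256
step 10: add B to get RBRRRBBBRB; options L={ -1 -15/16 -29/32 -57/64 -227/256 } R={ -113/128 -7/8 -3/4 -1/2 0 } — -453/512
step 11: add B to get RBRRRBBBRBB; options L={ -1 -15/16 -29/32 -57/64 -227/256 -453/512 } R={ -113/128 -7/8 -3/4 -1/2 0 } — -905/1024
step 12: add R to get RBRRRBBBRBBR; options L={ -1 -15/16 -29/32 -57/64 -227/256 -453/512 } R={ -905/1024 -113/128 -7/8 -3/4 -1/2 0 } — -1811/2048
step 13: add R to get RBRRRBBBRBBRR; options L={ -1 -15/16 -29/32 -57/64 -227/256 -453/512 } R={ -1811/2048 -905/1024 -113/128 -7/8 -3/4 -1/2 0 } — -3623/4096
step 14: add R to get RBRRRBBBRBBRRR; options L={ -1 -15/16 -29/32 -57/64 -227/256 -453/512 } R={ -3623/4096 -1811/2048 -905/1024 -113/128 -7/8 -3/4 -1/2 0 } — -7247/8192

-7247/8192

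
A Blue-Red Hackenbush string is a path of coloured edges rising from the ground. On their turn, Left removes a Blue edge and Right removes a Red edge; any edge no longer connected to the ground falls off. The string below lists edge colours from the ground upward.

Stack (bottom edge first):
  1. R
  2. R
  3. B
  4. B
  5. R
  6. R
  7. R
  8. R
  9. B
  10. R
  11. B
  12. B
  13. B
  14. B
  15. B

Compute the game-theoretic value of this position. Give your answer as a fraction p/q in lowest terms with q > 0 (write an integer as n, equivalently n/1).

1 of 15 · R · max L −∞ · min R 0 -> -1
2 of 15 · RR · max L −∞ · min R -1 -> -2
3 of 15 · RRB · max L -2 · min R -1 -> -3/2
4 of 15 · RRBB · max L -3/2 · min R -1 -> -5/4
5 of 15 · RRBBR · max L -3/2 · min R -5/4 -> -11/8
6 of 15 · RRBBRR · max L -3/2 · min R -11/8 -> -23/16
7 of 15 · RRBBRRR · max L -3/2 · min R -23/16 -> -47/32
8 of 15 · RRBBRRRR · max L -3/2 · min R -47/32 -> -95/64
9 of 15 · RRBBRRRRB · max L -95/64 · min R -47/32 -> -189/128
10 of 15 · RRBBRRRRBR · max L -95/64 · min R -189/128 -> -379/256
11 of 15 · RRBBRRRRBRB · max L -379/256 · min R -189/128 -> -757/512
12 of 15 · RRBBRRRRBRBB · max L -757/512 · min R -189/128 -> -1513/1024
13 of 15 · RRBBRRRRBRBBB · max L -1513/1024 · min R -189/128 -> -3025/2048
14 of 15 · RRBBRRRRBRBBBB · max L -3025/2048 · min R -189/128 -> -6049/4096
15 of 15 · RRBBRRRRBRBBBBB · max L -6049/4096 · min R -189/128 -> -12097/8192

-12097/8192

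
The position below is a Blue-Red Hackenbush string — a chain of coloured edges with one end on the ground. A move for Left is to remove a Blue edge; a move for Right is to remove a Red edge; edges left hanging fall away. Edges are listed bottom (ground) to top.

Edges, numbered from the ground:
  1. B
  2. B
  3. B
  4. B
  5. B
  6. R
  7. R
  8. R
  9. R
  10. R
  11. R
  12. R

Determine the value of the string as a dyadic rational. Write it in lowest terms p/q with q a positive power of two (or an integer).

513/128

Build g(s[:k]) for k = 1..12, string s = B B B B B R R R R R R R.
B: Left { 0 }, Right { none } so simplest 1
BB: Left { 0, 1 }, Right { none } so simplest 2
BBB: Left { 0, 1, 2 }, Right { none } so simplest 3
BBBB: Left { 0, 1, 2, 3 }, Right { none } so simplest 4
BBBBB: Left { 0, 1, 2, 3, 4 }, Right { none } so simplest 5
BBBBBR: Left { 0, 1, 2, 3, 4 }, Right { 5 } so simplest 9/2
BBBBBRR: Left { 0, 1, 2, 3, 4 }, Right { 9/2, 5 } so simplest 17/4
BBBBBRRR: Left { 0, 1, 2, 3, 4 }, Right { 17/4, 9/2, 5 } so simplest 33/8
BBBBBRRRR: Left { 0, 1, 2, 3, 4 }, Right { 33/8, 17/4, 9/2, 5 } so simplest 65/16
BBBBBRRRRR: Left { 0, 1, 2, 3, 4 }, Right { 65/16, 33/8, 17/4, 9/2, 5 } so simplest 129/32
BBBBBRRRRRR: Left { 0, 1, 2, 3, 4 }, Right { 129/32, 65/16, 33/8, 17/4, 9/2, 5 } so simplest 257/64
BBBBBRRRRRRR: Left { 0, 1, 2, 3, 4 }, Right { 257/64, 129/32, 65/16, 33/8, 17/4, 9/2, 5 } so simplest 513/128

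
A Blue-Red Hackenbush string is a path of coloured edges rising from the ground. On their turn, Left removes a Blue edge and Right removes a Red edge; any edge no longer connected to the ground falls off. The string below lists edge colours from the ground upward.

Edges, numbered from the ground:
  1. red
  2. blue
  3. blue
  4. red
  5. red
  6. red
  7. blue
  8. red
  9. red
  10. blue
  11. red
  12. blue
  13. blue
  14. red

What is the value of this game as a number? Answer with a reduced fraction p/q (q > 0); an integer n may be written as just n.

val_1 [r]  L=[∅]  R=[0]  so -1
val_2 [rb]  L=[-1]  R=[0]  so -1/2
val_3 [rbb]  L=[-1; -1/2]  R=[0]  so -1/4
val_4 [rbbr]  L=[-1; -1/2]  R=[-1/4; 0]  so -3/8
val_5 [rbbrr]  L=[-1; -1/2]  R=[-3/8; -1/4; 0]  so -7/16
val_6 [rbbrrr]  L=[-1; -1/2]  R=[-7/16; -3/8; -1/4; 0]  so -15/32
val_7 [rbbrrrb]  L=[-1; -1/2; -15/32]  R=[-7/16; -3/8; -1/4; 0]  so -29/64
val_8 [rbbrrrbr]  L=[-1; -1/2; -15/32]  R=[-29/64; -7/16; -3/8; -1/4; 0]  so -59/128
val_9 [rbbrrrbrr]  L=[-1; -1/2; -15/32]  R=[-59/128; -29/64; -7/16; -3/8; -1/4; 0]  so -119/256
val_10 [rbbrrrbrrb]  L=[-1; -1/2; -15/32; -119/256]  R=[-59/128; -29/64; -7/16; -3/8; -1/4; 0]  so -237/512
val_11 [rbbrrrbrrbr]  L=[-1; -1/2; -15/32; -119/256]  R=[-237/512; -59/128; -29/64; -7/16; -3/8; -1/4; 0]  so -475/1024
val_12 [rbbrrrbrrbrb]  L=[-1; -1/2; -15/32; -119/256; -475/1024]  R=[-237/512; -59/128; -29/64; -7/16; -3/8; -1/4; 0]  so -949/2048
val_13 [rbbrrrbrrbrbb]  L=[-1; -1/2; -15/32; -119/256; -475/1024; -949/2048]  R=[-237/512; -59/128; -29/64; -7/16; -3/8; -1/4; 0]  so -1897/4096
val_14 [rbbrrrbrrbrbbr]  L=[-1; -1/2; -15/32; -119/256; -475/1024; -949/2048]  R=[-1897/4096; -237/512; -59/128; -29/64; -7/16; -3/8; -1/4; 0]  so -3795/8192

-3795/8192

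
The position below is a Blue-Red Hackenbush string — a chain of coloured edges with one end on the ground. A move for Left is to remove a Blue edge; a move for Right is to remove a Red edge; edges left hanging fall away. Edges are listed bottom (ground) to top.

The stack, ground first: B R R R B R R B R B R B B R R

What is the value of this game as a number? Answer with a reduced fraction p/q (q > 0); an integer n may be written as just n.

Prefix values for B R R R B R R B R B R B B R R via {L|R} + simplicity:
v(B) = { 0 | ∅ } so 1
v(BR) = { 0 | 1 } so 1/2
v(BRR) = { 0 | 1/2; 1 } so 1/4
v(BRRR) = { 0 | 1/4; 1/2; 1 } so 1/8
v(BRRRB) = { 0; 1/8 | 1/4; 1/2; 1 } so 3/16
v(BRRRBR) = { 0; 1/8 | 3/16; 1/4; 1/2; 1 } so 5/32
v(BRRRBRR) = { 0; 1/8 | 5/32; 3/16; 1/4; 1/2; 1 } so 9/64
v(BRRRBRRB) = { 0; 1/8; 9/64 | 5/32; 3/16; 1/4; 1/2; 1 } so 19/128
v(BRRRBRRBR) = { 0; 1/8; 9/64 | 19/128; 5/32; 3/16; 1/4; 1/2; 1 } so 37/256
v(BRRRBRRBRB) = { 0; 1/8; 9/64; 37/256 | 19/128; 5/32; 3/16; 1/4; 1/2; 1 } so 75/512
v(BRRRBRRBRBR) = { 0; 1/8; 9/64; 37/256 | 75/512; 19/128; 5/32; 3/16; 1/4; 1/2; 1 } so 149/1024
v(BRRRBRRBRBRB) = { 0; 1/8; 9/64; 37/256; 149/1024 | 75/512; 19/128; 5/32; 3/16; 1/4; 1/2; 1 } so 299/2048
v(BRRRBRRBRBRBB) = { 0; 1/8; 9/64; 37/256; 149/1024; 299/2048 | 75/512; 19/128; 5/32; 3/16; 1/4; 1/2; 1 } so 599/4096
v(BRRRBRRBRBRBBR) = { 0; 1/8; 9/64; 37/256; 149/1024; 299/2048 | 599/4096; 75/512; 19/128; 5/32; 3/16; 1/4; 1/2; 1 } so 1197/8192
v(BRRRBRRBRBRBBRR) = { 0; 1/8; 9/64; 37/256; 149/1024; 299/2048 | 1197/8192; 599/4096; 75/512; 19/128; 5/32; 3/16; 1/4; 1/2; 1 } so 2393/16384

2393/16384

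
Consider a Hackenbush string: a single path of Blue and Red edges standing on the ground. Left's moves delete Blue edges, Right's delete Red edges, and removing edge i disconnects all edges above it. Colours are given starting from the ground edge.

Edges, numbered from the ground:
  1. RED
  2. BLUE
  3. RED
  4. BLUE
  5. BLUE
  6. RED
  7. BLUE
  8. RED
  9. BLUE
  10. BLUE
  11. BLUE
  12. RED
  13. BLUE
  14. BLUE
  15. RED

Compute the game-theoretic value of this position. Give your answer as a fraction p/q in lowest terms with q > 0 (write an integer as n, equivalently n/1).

-9491/16384

edge 1 of 15 (RED): { ∅ | 0 } gives -1
edge 2 of 15 (BLUE): { -1 | 0 } gives -1/2
edge 3 of 15 (RED): { -1 | -1/2; 0 } gives -3/4
edge 4 of 15 (BLUE): { -1; -3/4 | -1/2; 0 } gives -5/8
edge 5 of 15 (BLUE): { -1; -3/4; -5/8 | -1/2; 0 } gives -9/16
edge 6 of 15 (RED): { -1; -3/4; -5/8 | -9/16; -1/2; 0 } gives -19/32
edge 7 of 15 (BLUE): { -1; -3/4; -5/8; -19/32 | -9/16; -1/2; 0 } gives -37/64
edge 8 of 15 (RED): { -1; -3/4; -5/8; -19/32 | -37/64; -9/16; -1/2; 0 } gives -75/128
edge 9 of 15 (BLUE): { -1; -3/4; -5/8; -19/32; -75/128 | -37/64; -9/16; -1/2; 0 } gives -149/256
edge 10 of 15 (BLUE): { -1; -3/4; -5/8; -19/32; -75/128; -149/256 | -37/64; -9/16; -1/2; 0 } gives -297/512
edge 11 of 15 (BLUE): { -1; -3/4; -5/8; -19/32; -75/128; -149/256; -297/512 | -37/64; -9/16; -1/2; 0 } gives -593/1024
edge 12 of 15 (RED): { -1; -3/4; -5/8; -19/32; -75/128; -149/256; -297/512 | -593/1024; -37/64; -9/16; -1/2; 0 } gives -1187/2048
edge 13 of 15 (BLUE): { -1; -3/4; -5/8; -19/32; -75/128; -149/256; -297/512; -1187/2048 | -593/1024; -37/64; -9/16; -1/2; 0 } gives -2373/4096
edge 14 of 15 (BLUE): { -1; -3/4; -5/8; -19/32; -75/128; -149/256; -297/512; -1187/2048; -2373/4096 | -593/1024; -37/64; -9/16; -1/2; 0 } gives -4745/8192
edge 15 of 15 (RED): { -1; -3/4; -5/8; -19/32; -75/128; -149/256; -297/512; -1187/2048; -2373/4096 | -4745/8192; -593/1024; -37/64; -9/16; -1/2; 0 } gives -9491/16384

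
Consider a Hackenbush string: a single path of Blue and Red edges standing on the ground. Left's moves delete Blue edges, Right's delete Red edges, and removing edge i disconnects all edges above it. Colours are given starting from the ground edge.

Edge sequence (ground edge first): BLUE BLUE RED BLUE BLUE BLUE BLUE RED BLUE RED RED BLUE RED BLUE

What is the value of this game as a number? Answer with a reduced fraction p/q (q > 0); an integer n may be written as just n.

G(B) = { 0 | ∅ } = 1
G(BB) = { 0, 1 | ∅ } = 2
G(BBR) = { 0, 1 | 2 } = 3/2
G(BBRB) = { 0, 1, 3/2 | 2 } = 7/4
G(BBRBB) = { 0, 1, 3/2, 7/4 | 2 } = 15/8
G(BBRBBB) = { 0, 1, 3/2, 7/4, 15/8 | 2 } = 31/16
G(BBRBBBB) = { 0, 1, 3/2, 7/4, 15/8, 31/16 | 2 } = 63/32
G(BBRBBBBR) = { 0, 1, 3/2, 7/4, 15/8, 31/16 | 63/32, 2 } = 125/64
G(BBRBBBBRB) = { 0, 1, 3/2, 7/4, 15/8, 31/16, 125/64 | 63/32, 2 } = 251/128
G(BBRBBBBRBR) = { 0, 1, 3/2, 7/4, 15/8, 31/16, 125/64 | 251/128, 63/32, 2 } = 501/256
G(BBRBBBBRBRR) = { 0, 1, 3/2, 7/4, 15/8, 31/16, 125/64 | 501/256, 251/128, 63/32, 2 } = 1001/512
G(BBRBBBBRBRRB) = { 0, 1, 3/2, 7/4, 15/8, 31/16, 125/64, 1001/512 | 501/256, 251/128, 63/32, 2 } = 2003/1024
G(BBRBBBBRBRRBR) = { 0, 1, 3/2, 7/4, 15/8, 31/16, 125/64, 1001/512 | 2003/1024, 501/256, 251/128, 63/32, 2 } = 4005/2048
G(BBRBBBBRBRRBRB) = { 0, 1, 3/2, 7/4, 15/8, 31/16, 125/64, 1001/512, 4005/2048 | 2003/1024, 501/256, 251/128, 63/32, 2 } = 8011/4096

8011/4096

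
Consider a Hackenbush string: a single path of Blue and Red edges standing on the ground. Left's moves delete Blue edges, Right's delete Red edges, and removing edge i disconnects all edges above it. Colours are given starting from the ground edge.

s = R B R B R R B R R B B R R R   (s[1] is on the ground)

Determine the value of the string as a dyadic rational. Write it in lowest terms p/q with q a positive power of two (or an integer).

-5839/8192

R: Left { none }, Right { 0 } gives simplest -1
RB: Left { -1 }, Right { 0 } gives simplest -1/2
RBR: Left { -1 }, Right { -1/2 0 } gives simplest -3/4
RBRB: Left { -1 -3/4 }, Right { -1/2 0 } gives simplest -5/8
RBRBR: Left { -1 -3/4 }, Right { -5/8 -1/2 0 } gives simplest -11/16
RBRBRR: Left { -1 -3/4 }, Right { -11/16 -5/8 -1/2 0 } gives simplest -23/32
RBRBRRB: Left { -1 -3/4 -23/32 }, Right { -11/16 -5/8 -1/2 0 } gives simplest -45/64
RBRBRRBR: Left { -1 -3/4 -23/32 }, Right { -45/64 -11/16 -5/8 -1/2 0 } gives simplest -91/128
RBRBRRBRR: Left { -1 -3/4 -23/32 }, Right { -91/128 -45/64 -11/16 -5/8 -1/2 0 } gives simplest -183/256
RBRBRRBRRB: Left { -1 -3/4 -23/32 -183/256 }, Right { -91/128 -45/64 -11/16 -5/8 -1/2 0 } gives simplest -365/512
RBRBRRBRRBB: Left { -1 -3/4 -23/32 -183/256 -365/512 }, Right { -91/128 -45/64 -11/16 -5/8 -1/2 0 } gives simplest -729/1024
RBRBRRBRRBBR: Left { -1 -3/4 -23/32 -183/256 -365/512 }, Right { -729/1024 -91/128 -45/64 -11/16 -5/8 -1/2 0 } gives simplest -1459/2048
RBRBRRBRRBBRR: Left { -1 -3/4 -23/32 -183/256 -365/512 }, Right { -1459/2048 -729/1024 -91/128 -45/64 -11/16 -5/8 -1/2 0 } gives simplest -2919/4096
RBRBRRBRRBBRRR: Left { -1 -3/4 -23/32 -183/256 -365/512 }, Right { -2919/4096 -1459/2048 -729/1024 -91/128 -45/64 -11/16 -5/8 -1/2 0 } gives simplest -5839/8192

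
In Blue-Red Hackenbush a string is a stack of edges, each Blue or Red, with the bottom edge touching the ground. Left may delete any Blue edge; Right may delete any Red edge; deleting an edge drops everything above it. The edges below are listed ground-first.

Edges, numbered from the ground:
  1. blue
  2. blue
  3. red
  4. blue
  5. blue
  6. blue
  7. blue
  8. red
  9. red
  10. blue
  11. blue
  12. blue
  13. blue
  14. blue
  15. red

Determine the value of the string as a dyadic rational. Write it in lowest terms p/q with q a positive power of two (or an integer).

15997/8192

1 of 15 · b · max L 0 · min R +∞ → 1
2 of 15 · bb · max L 1 · min R +∞ → 2
3 of 15 · bbr · max L 1 · min R 2 → 3/2
4 of 15 · bbrb · max L 3/2 · min R 2 → 7/4
5 of 15 · bbrbb · max L 7/4 · min R 2 → 15/8
6 of 15 · bbrbbb · max L 15/8 · min R 2 → 31/16
7 of 15 · bbrbbbb · max L 31/16 · min R 2 → 63/32
8 of 15 · bbrbbbbr · max L 31/16 · min R 63/32 → 125/64
9 of 15 · bbrbbbbrr · max L 31/16 · min R 125/64 → 249/128
10 of 15 · bbrbbbbrrb · max L 249/128 · min R 125/64 → 499/256
11 of 15 · bbrbbbbrrbb · max L 499/256 · min R 125/64 → 999/512
12 of 15 · bbrbbbbrrbbb · max L 999/512 · min R 125/64 → 1999/1024
13 of 15 · bbrbbbbrrbbbb · max L 1999/1024 · min R 125/64 → 3999/2048
14 of 15 · bbrbbbbrrbbbbb · max L 3999/2048 · min R 125/64 → 7999/4096
15 of 15 · bbrbbbbrrbbbbbr · max L 3999/2048 · min R 7999/4096 → 15997/8192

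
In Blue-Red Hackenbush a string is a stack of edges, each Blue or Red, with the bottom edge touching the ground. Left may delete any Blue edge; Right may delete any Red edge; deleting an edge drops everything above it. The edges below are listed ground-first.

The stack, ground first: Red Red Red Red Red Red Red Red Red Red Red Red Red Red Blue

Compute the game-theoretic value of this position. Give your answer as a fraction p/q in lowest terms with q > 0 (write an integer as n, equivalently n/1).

-27/2

Recurse on prefixes of the 15-edge string Red Red Red Red Red Red Red Red Red Red Red Red Red Red Blue:
step 1: add Red to get R; options L={  } R={ 0 } — -1
step 2: add Red to get RR; options L={  } R={ -1, 0 } — -2
step 3: add Red to get RRR; options L={  } R={ -2, -1, 0 } — -3
step 4: add Red to get RRRR; options L={  } R={ -3, -2, -1, 0 } — -4
step 5: add Red to get RRRRR; options L={  } R={ -4, -3, -2, -1, 0 } — -5
step 6: add Red to get RRRRRR; options L={  } R={ -5, -4, -3, -2, -1, 0 } — -6
step 7: add Red to get RRRRRRR; options L={  } R={ -6, -5, -4, -3, -2, -1, 0 } — -7
step 8: add Red to get RRRRRRRR; options L={  } R={ -7, -6, -5, -4, -3, -2, -1, 0 } — -8
step 9: add Red to get RRRRRRRRR; options L={  } R={ -8, -7, -6, -5, -4, -3, -2, -1, 0 } — -9
step 10: add Red to get RRRRRRRRRR; options L={  } R={ -9, -8, -7, -6, -5, -4, -3, -2, -1, 0 } — -10
step 11: add Red to get RRRRRRRRRRR; options L={  } R={ -10, -9, -8, -7, -6, -5, -4, -3, -2, -1, 0 } — -11
step 12: add Red to get RRRRRRRRRRRR; options L={  } R={ -11, -10, -9, -8, -7, -6, -5, -4, -3, -2, -1, 0 } — -12
step 13: add Red to get RRRRRRRRRRRRR; options L={  } R={ -12, -11, -10, -9, -8, -7, -6, -5, -4, -3, -2, -1, 0 } — -13
step 14: add Red to get RRRRRRRRRRRRRR; options L={  } R={ -13, -12, -11, -10, -9, -8, -7, -6, -5, -4, -3, -2, -1, 0 } — -14
step 15: add Blue to get RRRRRRRRRRRRRRB; options L={ -14 } R={ -13, -12, -11, -10, -9, -8, -7, -6, -5, -4, -3, -2, -1, 0 } — -27/2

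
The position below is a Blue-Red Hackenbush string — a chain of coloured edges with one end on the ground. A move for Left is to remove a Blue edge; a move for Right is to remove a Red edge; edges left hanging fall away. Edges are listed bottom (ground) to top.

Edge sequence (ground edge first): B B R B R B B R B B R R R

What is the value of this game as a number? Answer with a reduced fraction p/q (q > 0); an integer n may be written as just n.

3505/2048

Build g(s[:k]) for k = 1..13, string s = B B R B R B B R B B R R R.
g(B) = { 0 | — } -> 1
g(BB) = { 0; 1 | — } -> 2
g(BBR) = { 0; 1 | 2 } -> 3/2
g(BBRB) = { 0; 1; 3/2 | 2 } -> 7/4
g(BBRBR) = { 0; 1; 3/2 | 7/4; 2 } -> 13/8
g(BBRBRB) = { 0; 1; 3/2; 13/8 | 7/4; 2 } -> 27/16
g(BBRBRBB) = { 0; 1; 3/2; 13/8; 27/16 | 7/4; 2 } -> 55/32
g(BBRBRBBR) = { 0; 1; 3/2; 13/8; 27/16 | 55/32; 7/4; 2 } -> 109/64
g(BBRBRBBRB) = { 0; 1; 3/2; 13/8; 27/16; 109/64 | 55/32; 7/4; 2 } -> 219/128
g(BBRBRBBRBB) = { 0; 1; 3/2; 13/8; 27/16; 109/64; 219/128 | 55/32; 7/4; 2 } -> 439/256
g(BBRBRBBRBBR) = { 0; 1; 3/2; 13/8; 27/16; 109/64; 219/128 | 439/256; 55/32; 7/4; 2 } -> 877/512
g(BBRBRBBRBBRR) = { 0; 1; 3/2; 13/8; 27/16; 109/64; 219/128 | 877/512; 439/256; 55/32; 7/4; 2 } -> 1753/1024
g(BBRBRBBRBBRRR) = { 0; 1; 3/2; 13/8; 27/16; 109/64; 219/128 | 1753/1024; 877/512; 439/256; 55/32; 7/4; 2 } -> 3505/2048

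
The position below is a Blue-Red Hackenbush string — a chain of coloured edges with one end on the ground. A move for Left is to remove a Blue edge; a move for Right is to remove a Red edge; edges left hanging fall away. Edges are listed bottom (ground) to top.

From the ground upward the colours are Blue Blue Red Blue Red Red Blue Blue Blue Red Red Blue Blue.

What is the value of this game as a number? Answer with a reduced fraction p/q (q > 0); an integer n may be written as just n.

Prefix values for Blue Blue Red Blue Red Red Blue Blue Blue Red Red Blue Blue via {L|R} + simplicity:
v_1 [B]  L=[0]  R=[·]  so 1
v_2 [BB]  L=[0,1]  R=[·]  so 2
v_3 [BBR]  L=[0,1]  R=[2]  so 3/2
v_4 [BBRB]  L=[0,1,3/2]  R=[2]  so 7/4
v_5 [BBRBR]  L=[0,1,3/2]  R=[7/4,2]  so 13/8
v_6 [BBRBRR]  L=[0,1,3/2]  R=[13/8,7/4,2]  so 25/16
v_7 [BBRBRRB]  L=[0,1,3/2,25/16]  R=[13/8,7/4,2]  so 51/32
v_8 [BBRBRRBB]  L=[0,1,3/2,25/16,51/32]  R=[13/8,7/4,2]  so 103/64
v_9 [BBRBRRBBB]  L=[0,1,3/2,25/16,51/32,103/64]  R=[13/8,7/4,2]  so 207/128
v_10 [BBRBRRBBBR]  L=[0,1,3/2,25/16,51/32,103/64]  R=[207/128,13/8,7/4,2]  so 413/256
v_11 [BBRBRRBBBRR]  L=[0,1,3/2,25/16,51/32,103/64]  R=[413/256,207/128,13/8,7/4,2]  so 825/512
v_12 [BBRBRRBBBRRB]  L=[0,1,3/2,25/16,51/32,103/64,825/512]  R=[413/256,207/128,13/8,7/4,2]  so 1651/1024
v_13 [BBRBRRBBBRRBB]  L=[0,1,3/2,25/16,51/32,103/64,825/512,1651/1024]  R=[413/256,207/128,13/8,7/4,2]  so 3303/2048

3303/2048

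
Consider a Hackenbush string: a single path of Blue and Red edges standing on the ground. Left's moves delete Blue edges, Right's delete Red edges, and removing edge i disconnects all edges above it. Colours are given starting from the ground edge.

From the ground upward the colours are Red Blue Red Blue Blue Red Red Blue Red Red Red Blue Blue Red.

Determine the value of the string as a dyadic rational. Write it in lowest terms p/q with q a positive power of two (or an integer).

-4979/8192

1 of 14 · R · max L −∞ · min R 0 = -1
2 of 14 · RB · max L -1 · min R 0 = -1/2
3 of 14 · RBR · max L -1 · min R -1/2 = -3/4
4 of 14 · RBRB · max L -3/4 · min R -1/2 = -5/8
5 of 14 · RBRBB · max L -5/8 · min R -1/2 = -9/16
6 of 14 · RBRBBR · max L -5/8 · min R -9/16 = -19/32
7 of 14 · RBRBBRR · max L -5/8 · min R -19/32 = -39/64
8 of 14 · RBRBBRRB · max L -39/64 · min R -19/32 = -77/128
9 of 14 · RBRBBRRBR · max L -39/64 · min R -77/128 = -155/256
10 of 14 · RBRBBRRBRR · max L -39/64 · min R -155/256 = -311/512
11 of 14 · RBRBBRRBRRR · max L -39/64 · min R -311/512 = -623/1024
12 of 14 · RBRBBRRBRRRB · max L -623/1024 · min R -311/512 = -1245/2048
13 of 14 · RBRBBRRBRRRBB · max L -1245/2048 · min R -311/512 = -2489/4096
14 of 14 · RBRBBRRBRRRBBR · max L -1245/2048 · min R -2489/4096 = -4979/8192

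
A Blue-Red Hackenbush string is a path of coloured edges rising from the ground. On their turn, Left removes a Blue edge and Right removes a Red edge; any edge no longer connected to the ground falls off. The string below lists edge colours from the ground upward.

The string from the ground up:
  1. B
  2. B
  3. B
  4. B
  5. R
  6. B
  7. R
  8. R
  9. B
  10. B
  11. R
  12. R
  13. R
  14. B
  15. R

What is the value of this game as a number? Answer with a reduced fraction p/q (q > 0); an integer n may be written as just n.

7365/2048

Prefix values for B B B B R B R R B B R R R B R via {L|R} + simplicity:
v(B) = { 0 | none } = 1
v(BB) = { 0,1 | none } = 2
v(BBB) = { 0,1,2 | none } = 3
v(BBBB) = { 0,1,2,3 | none } = 4
v(BBBBR) = { 0,1,2,3 | 4 } = 7/2
v(BBBBRB) = { 0,1,2,3,7/2 | 4 } = 15/4
v(BBBBRBR) = { 0,1,2,3,7/2 | 15/4,4 } = 29/8
v(BBBBRBRR) = { 0,1,2,3,7/2 | 29/8,15/4,4 } = 57/16
v(BBBBRBRRB) = { 0,1,2,3,7/2,57/16 | 29/8,15/4,4 } = 115/32
v(BBBBRBRRBB) = { 0,1,2,3,7/2,57/16,115/32 | 29/8,15/4,4 } = 231/64
v(BBBBRBRRBBR) = { 0,1,2,3,7/2,57/16,115/32 | 231/64,29/8,15/4,4 } = 461/128
v(BBBBRBRRBBRR) = { 0,1,2,3,7/2,57/16,115/32 | 461/128,231/64,29/8,15/4,4 } = 921/256
v(BBBBRBRRBBRRR) = { 0,1,2,3,7/2,57/16,115/32 | 921/256,461/128,231/64,29/8,15/4,4 } = 1841/512
v(BBBBRBRRBBRRRB) = { 0,1,2,3,7/2,57/16,115/32,1841/512 | 921/256,461/128,231/64,29/8,15/4,4 } = 3683/1024
v(BBBBRBRRBBRRRBR) = { 0,1,2,3,7/2,57/16,115/32,1841/512 | 3683/1024,921/256,461/128,231/64,29/8,15/4,4 } = 7365/2048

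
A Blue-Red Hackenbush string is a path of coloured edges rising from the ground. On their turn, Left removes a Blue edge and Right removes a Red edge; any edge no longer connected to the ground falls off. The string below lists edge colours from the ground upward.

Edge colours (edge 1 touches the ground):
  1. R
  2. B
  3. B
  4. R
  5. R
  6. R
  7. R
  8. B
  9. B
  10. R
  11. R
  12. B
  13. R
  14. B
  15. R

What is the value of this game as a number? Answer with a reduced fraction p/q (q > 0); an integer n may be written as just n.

g(R) = { (no moves) | 0 } = -1
g(RB) = { -1 | 0 } = -1/2
g(RBB) = { -1; -1/2 | 0 } = -1/4
g(RBBR) = { -1; -1/2 | -1/4; 0 } = -3/8
g(RBBRR) = { -1; -1/2 | -3/8; -1/4; 0 } = -7/16
g(RBBRRR) = { -1; -1/2 | -7/16; -3/8; -1/4; 0 } = -15/32
g(RBBRRRR) = { -1; -1/2 | -15/32; -7/16; -3/8; -1/4; 0 } = -31/64
g(RBBRRRRB) = { -1; -1/2; -31/64 | -15/32; -7/16; -3/8; -1/4; 0 } = -61/128
g(RBBRRRRBB) = { -1; -1/2; -31/64; -61/128 | -15/32; -7/16; -3/8; -1/4; 0 } = -121/256
g(RBBRRRRBBR) = { -1; -1/2; -31/64; -61/128 | -121/256; -15/32; -7/16; -3/8; -1/4; 0 } = -243/512
g(RBBRRRRBBRR) = { -1; -1/2; -31/64; -61/128 | -243/512; -121/256; -15/32; -7/16; -3/8; -1/4; 0 } = -487/1024
g(RBBRRRRBBRRB) = { -1; -1/2; -31/64; -61/128; -487/1024 | -243/512; -121/256; -15/32; -7/16; -3/8; -1/4; 0 } = -973/2048
g(RBBRRRRBBRRBR) = { -1; -1/2; -31/64; -61/128; -487/1024 | -973/2048; -243/512; -121/256; -15/32; -7/16; -3/8; -1/4; 0 } = -1947/4096
g(RBBRRRRBBRRBRB) = { -1; -1/2; -31/64; -61/128; -487/1024; -1947/4096 | -973/2048; -243/512; -121/256; -15/32; -7/16; -3/8; -1/4; 0 } = -3893/8192
g(RBBRRRRBBRRBRBR) = { -1; -1/2; -31/64; -61/128; -487/1024; -1947/4096 | -3893/8192; -973/2048; -243/512; -121/256; -15/32; -7/16; -3/8; -1/4; 0 } = -7787/16384

-7787/16384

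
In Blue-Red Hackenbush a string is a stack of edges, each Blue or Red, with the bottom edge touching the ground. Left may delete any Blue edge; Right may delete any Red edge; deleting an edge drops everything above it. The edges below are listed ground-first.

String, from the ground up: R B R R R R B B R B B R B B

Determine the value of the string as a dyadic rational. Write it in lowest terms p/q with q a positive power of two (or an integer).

Recurse on prefixes of the 14-edge string R B R R R R B B R B B R B B:
R: Left { · }, Right { 0 } -> simplest -1
RB: Left { -1 }, Right { 0 } -> simplest -1/2
RBR: Left { -1 }, Right { -1/2,0 } -> simplest -3/4
RBRR: Left { -1 }, Right { -3/4,-1/2,0 } -> simplest -7/8
RBRRR: Left { -1 }, Right { -7/8,-3/4,-1/2,0 } -> simplest -15/16
RBRRRR: Left { -1 }, Right { -15/16,-7/8,-3/4,-1/2,0 } -> simplest -31/32
RBRRRRB: Left { -1,-31/32 }, Right { -15/16,-7/8,-3/4,-1/2,0 } -> simplest -61/64
RBRRRRBB: Left { -1,-31/32,-61/64 }, Right { -15/16,-7/8,-3/4,-1/2,0 } -> simplest -121/128
RBRRRRBBR: Left { -1,-31/32,-61/64 }, Right { -121/128,-15/16,-7/8,-3/4,-1/2,0 } -> simplest -243/256
RBRRRRBBRB: Left { -1,-31/32,-61/64,-243/256 }, Right { -121/128,-15/16,-7/8,-3/4,-1/2,0 } -> simplest -485/512
RBRRRRBBRBB: Left { -1,-31/32,-61/64,-243/256,-485/512 }, Right { -121/128,-15/16,-7/8,-3/4,-1/2,0 } -> simplest -969/1024
RBRRRRBBRBBR: Left { -1,-31/32,-61/64,-243/256,-485/512 }, Right { -969/1024,-121/128,-15/16,-7/8,-3/4,-1/2,0 } -> simplest -1939/2048
RBRRRRBBRBBRB: Left { -1,-31/32,-61/64,-243/256,-485/512,-1939/2048 }, Right { -969/1024,-121/128,-15/16,-7/8,-3/4,-1/2,0 } -> simplest -3877/4096
RBRRRRBBRBBRBB: Left { -1,-31/32,-61/64,-243/256,-485/512,-1939/2048,-3877/4096 }, Right { -969/1024,-121/128,-15/16,-7/8,-3/4,-1/2,0 } -> simplest -7753/8192

-7753/8192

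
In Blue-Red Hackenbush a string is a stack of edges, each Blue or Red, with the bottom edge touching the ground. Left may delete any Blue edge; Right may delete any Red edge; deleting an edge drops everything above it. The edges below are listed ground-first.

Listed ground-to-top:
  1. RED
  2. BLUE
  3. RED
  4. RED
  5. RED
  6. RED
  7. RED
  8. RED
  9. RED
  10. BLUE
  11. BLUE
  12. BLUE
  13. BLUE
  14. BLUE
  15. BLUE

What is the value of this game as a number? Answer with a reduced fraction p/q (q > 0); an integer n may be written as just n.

-16257/16384

Prefix values for RED BLUE RED RED RED RED RED RED RED BLUE BLUE BLUE BLUE BLUE BLUE via {L|R} + simplicity:
1 of 15 · R · max L −∞ · min R 0 gives -1
2 of 15 · RB · max L -1 · min R 0 gives -1/2
3 of 15 · RBR · max L -1 · min R -1/2 gives -3/4
4 of 15 · RBRR · max L -1 · min R -3/4 gives -7/8
5 of 15 · RBRRR · max L -1 · min R -7/8 gives -15/16
6 of 15 · RBRRRR · max L -1 · min R -15/16 gives -31/32
7 of 15 · RBRRRRR · max L -1 · min R -31/32 gives -63/64
8 of 15 · RBRRRRRR · max L -1 · min R -63/64 gives -127/128
9 of 15 · RBRRRRRRR · max L -1 · min R -127/128 gives -255/256
10 of 15 · RBRRRRRRRB · max L -255/256 · min R -127/128 gives -509/512
11 of 15 · RBRRRRRRRBB · max L -509/512 · min R -127/128 gives -1017/1024
12 of 15 · RBRRRRRRRBBB · max L -1017/1024 · min R -127/128 gives -2033/2048
13 of 15 · RBRRRRRRRBBBB · max L -2033/2048 · min R -127/128 gives -4065/4096
14 of 15 · RBRRRRRRRBBBBB · max L -4065/4096 · min R -127/128 gives -8129/8192
15 of 15 · RBRRRRRRRBBBBBB · max L -8129/8192 · min R -127/128 gives -16257/16384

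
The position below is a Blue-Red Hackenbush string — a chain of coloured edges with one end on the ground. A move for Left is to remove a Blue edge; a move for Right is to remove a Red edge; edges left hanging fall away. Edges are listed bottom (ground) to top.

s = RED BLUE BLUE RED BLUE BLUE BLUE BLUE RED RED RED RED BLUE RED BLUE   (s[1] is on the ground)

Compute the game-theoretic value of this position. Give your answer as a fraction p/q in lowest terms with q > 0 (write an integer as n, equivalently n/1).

Build G(s[:k]) for k = 1..15, string s = RED BLUE BLUE RED BLUE BLUE BLUE BLUE RED RED RED RED BLUE RED BLUE.
edge 1 of 15 (RED): { (no moves) | 0 } => -1
edge 2 of 15 (BLUE): { -1 | 0 } => -1/2
edge 3 of 15 (BLUE): { -1,-1/2 | 0 } => -1/4
edge 4 of 15 (RED): { -1,-1/2 | -1/4,0 } => -3/8
edge 5 of 15 (BLUE): { -1,-1/2,-3/8 | -1/4,0 } => -5/16
edge 6 of 15 (BLUE): { -1,-1/2,-3/8,-5/16 | -1/4,0 } => -9/32
edge 7 of 15 (BLUE): { -1,-1/2,-3/8,-5/16,-9/32 | -1/4,0 } => -17/64
edge 8 of 15 (BLUE): { -1,-1/2,-3/8,-5/16,-9/32,-17/64 | -1/4,0 } => -33/128
edge 9 of 15 (RED): { -1,-1/2,-3/8,-5/16,-9/32,-17/64 | -33/128,-1/4,0 } => -67/256
edge 10 of 15 (RED): { -1,-1/2,-3/8,-5/16,-9/32,-17/64 | -67/256,-33/128,-1/4,0 } => -135/512
edge 11 of 15 (RED): { -1,-1/2,-3/8,-5/16,-9/32,-17/64 | -135/512,-67/256,-33/128,-1/4,0 } => -271/1024
edge 12 of 15 (RED): { -1,-1/2,-3/8,-5/16,-9/32,-17/64 | -271/1024,-135/512,-67/256,-33/128,-1/4,0 } => -543/2048
edge 13 of 15 (BLUE): { -1,-1/2,-3/8,-5/16,-9/32,-17/64,-543/2048 | -271/1024,-135/512,-67/256,-33/128,-1/4,0 } => -1085/4096
edge 14 of 15 (RED): { -1,-1/2,-3/8,-5/16,-9/32,-17/64,-543/2048 | -1085/4096,-271/1024,-135/512,-67/256,-33/128,-1/4,0 } => -2171/8192
edge 15 of 15 (BLUE): { -1,-1/2,-3/8,-5/16,-9/32,-17/64,-543/2048,-2171/8192 | -1085/4096,-271/1024,-135/512,-67/256,-33/128,-1/4,0 } => -4341/16384

-4341/16384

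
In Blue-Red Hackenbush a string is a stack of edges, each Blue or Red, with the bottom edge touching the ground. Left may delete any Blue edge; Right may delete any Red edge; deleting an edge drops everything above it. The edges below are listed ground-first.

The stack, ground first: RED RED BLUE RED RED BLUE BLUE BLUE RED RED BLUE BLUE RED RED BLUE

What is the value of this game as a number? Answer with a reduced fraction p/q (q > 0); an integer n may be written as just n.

Build g(s[:k]) for k = 1..15, string s = RED RED BLUE RED RED BLUE BLUE BLUE RED RED BLUE BLUE RED RED BLUE.
g_1 [R]  L=[]  R=[0]  gives -1
g_2 [RR]  L=[]  R=[-1,0]  gives -2
g_3 [RRB]  L=[-2]  R=[-1,0]  gives -3/2
g_4 [RRBR]  L=[-2]  R=[-3/2,-1,0]  gives -7/4
g_5 [RRBRR]  L=[-2]  R=[-7/4,-3/2,-1,0]  gives -15/8
g_6 [RRBRRB]  L=[-2,-15/8]  R=[-7/4,-3/2,-1,0]  gives -29/16
g_7 [RRBRRBB]  L=[-2,-15/8,-29/16]  R=[-7/4,-3/2,-1,0]  gives -57/32
g_8 [RRBRRBBB]  L=[-2,-15/8,-29/16,-57/32]  R=[-7/4,-3/2,-1,0]  gives -113/64
g_9 [RRBRRBBBR]  L=[-2,-15/8,-29/16,-57/32]  R=[-113/64,-7/4,-3/2,-1,0]  gives -227/128
g_10 [RRBRRBBBRR]  L=[-2,-15/8,-29/16,-57/32]  R=[-227/128,-113/64,-7/4,-3/2,-1,0]  gives -455/256
g_11 [RRBRRBBBRRB]  L=[-2,-15/8,-29/16,-57/32,-455/256]  R=[-227/128,-113/64,-7/4,-3/2,-1,0]  gives -909/512
g_12 [RRBRRBBBRRBB]  L=[-2,-15/8,-29/16,-57/32,-455/256,-909/512]  R=[-227/128,-113/64,-7/4,-3/2,-1,0]  gives -1817/1024
g_13 [RRBRRBBBRRBBR]  L=[-2,-15/8,-29/16,-57/32,-455/256,-909/512]  R=[-1817/1024,-227/128,-113/64,-7/4,-3/2,-1,0]  gives -3635/2048
g_14 [RRBRRBBBRRBBRR]  L=[-2,-15/8,-29/16,-57/32,-455/256,-909/512]  R=[-3635/2048,-1817/1024,-227/128,-113/64,-7/4,-3/2,-1,0]  gives -7271/4096
g_15 [RRBRRBBBRRBBRRB]  L=[-2,-15/8,-29/16,-57/32,-455/256,-909/512,-7271/4096]  R=[-3635/2048,-1817/1024,-227/128,-113/64,-7/4,-3/2,-1,0]  gives -14541/8192

-14541/8192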